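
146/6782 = 73/3391 = 0.02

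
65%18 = 11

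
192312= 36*5342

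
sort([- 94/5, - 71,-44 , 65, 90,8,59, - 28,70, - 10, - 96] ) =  [ - 96 ,-71,-44, - 28, - 94/5  , - 10,8, 59 , 65,70,90]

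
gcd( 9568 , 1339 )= 13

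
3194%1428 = 338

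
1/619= 1/619 = 0.00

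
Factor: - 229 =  - 229^1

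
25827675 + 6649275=32476950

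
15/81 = 5/27  =  0.19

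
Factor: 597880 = 2^3*5^1*14947^1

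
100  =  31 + 69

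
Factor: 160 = 2^5*5^1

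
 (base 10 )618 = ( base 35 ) hn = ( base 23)13k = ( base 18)1g6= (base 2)1001101010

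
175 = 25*7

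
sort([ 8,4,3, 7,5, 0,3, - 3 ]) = [-3,0,3,3,4,5,7,8 ] 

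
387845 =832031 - 444186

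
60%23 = 14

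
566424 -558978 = 7446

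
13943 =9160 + 4783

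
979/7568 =89/688 = 0.13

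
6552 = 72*91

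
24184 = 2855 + 21329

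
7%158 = 7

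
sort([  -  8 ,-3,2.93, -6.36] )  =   [ - 8, - 6.36,-3,  2.93]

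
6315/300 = 421/20 = 21.05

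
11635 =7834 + 3801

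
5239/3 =1746 + 1/3 = 1746.33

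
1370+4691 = 6061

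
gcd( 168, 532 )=28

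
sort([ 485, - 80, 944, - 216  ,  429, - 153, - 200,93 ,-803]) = [-803, - 216,-200, - 153,  -  80, 93, 429,485,944]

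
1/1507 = 1/1507 = 0.00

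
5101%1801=1499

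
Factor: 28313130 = 2^1*3^1*5^1*53^1*17807^1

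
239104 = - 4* ( - 59776)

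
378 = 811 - 433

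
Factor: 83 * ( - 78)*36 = - 233064 = - 2^3*3^3*13^1 * 83^1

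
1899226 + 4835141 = 6734367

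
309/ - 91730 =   -  1 +91421/91730 = - 0.00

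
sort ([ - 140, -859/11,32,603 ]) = [-140,-859/11,32 , 603] 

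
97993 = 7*13999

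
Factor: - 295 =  - 5^1 *59^1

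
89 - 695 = -606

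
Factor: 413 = 7^1*59^1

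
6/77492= 3/38746  =  0.00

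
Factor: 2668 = 2^2*23^1*29^1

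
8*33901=271208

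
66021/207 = 318 + 65/69 = 318.94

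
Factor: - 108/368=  -2^(- 2 )*3^3*23^( - 1) = - 27/92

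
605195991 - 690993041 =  - 85797050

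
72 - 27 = 45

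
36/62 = 18/31 = 0.58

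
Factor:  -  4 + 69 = 5^1 * 13^1 = 65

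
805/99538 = 805/99538 = 0.01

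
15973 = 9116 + 6857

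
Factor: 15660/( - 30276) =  - 15/29 = - 3^1*5^1*  29^( - 1 ) 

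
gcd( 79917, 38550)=3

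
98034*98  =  9607332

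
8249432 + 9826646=18076078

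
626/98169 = 626/98169 = 0.01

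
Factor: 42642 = 2^1*3^2*23^1*103^1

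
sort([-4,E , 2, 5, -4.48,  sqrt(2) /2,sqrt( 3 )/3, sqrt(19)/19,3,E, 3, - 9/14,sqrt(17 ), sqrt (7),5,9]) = [ -4.48 , - 4, - 9/14, sqrt( 19)/19, sqrt(3 ) /3, sqrt( 2) /2, 2,sqrt( 7 ), E,E , 3,3,sqrt( 17 ),  5,5, 9 ] 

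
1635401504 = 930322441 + 705079063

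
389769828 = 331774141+57995687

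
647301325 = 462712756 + 184588569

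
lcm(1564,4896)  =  112608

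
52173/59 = 884+17/59 = 884.29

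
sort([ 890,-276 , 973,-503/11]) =[ - 276,-503/11,890, 973 ]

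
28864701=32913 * 877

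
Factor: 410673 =3^1*367^1*373^1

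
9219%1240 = 539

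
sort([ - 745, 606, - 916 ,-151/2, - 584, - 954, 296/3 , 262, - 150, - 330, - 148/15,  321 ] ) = [ - 954,- 916, - 745, - 584, - 330, - 150, - 151/2, - 148/15, 296/3 , 262,321,606]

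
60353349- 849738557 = -789385208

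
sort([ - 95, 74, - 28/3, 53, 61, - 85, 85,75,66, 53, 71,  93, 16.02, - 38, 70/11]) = [ - 95, - 85, - 38, - 28/3 , 70/11 , 16.02,53, 53, 61, 66,71, 74, 75, 85, 93]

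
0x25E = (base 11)501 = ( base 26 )n8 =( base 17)21b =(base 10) 606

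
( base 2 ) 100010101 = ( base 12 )1b1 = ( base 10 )277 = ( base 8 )425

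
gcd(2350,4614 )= 2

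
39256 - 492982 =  - 453726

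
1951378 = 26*75053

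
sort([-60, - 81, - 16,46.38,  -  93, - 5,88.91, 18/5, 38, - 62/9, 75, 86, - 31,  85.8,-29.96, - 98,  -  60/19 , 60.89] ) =[-98,-93, - 81,-60,-31, - 29.96, - 16, - 62/9,-5,  -  60/19, 18/5,38, 46.38, 60.89, 75 , 85.8, 86, 88.91]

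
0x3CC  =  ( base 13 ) 59a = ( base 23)1J6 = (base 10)972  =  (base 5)12342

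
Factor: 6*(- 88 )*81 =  - 2^4 * 3^5*11^1 = - 42768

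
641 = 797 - 156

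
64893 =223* 291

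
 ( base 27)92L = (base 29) 7po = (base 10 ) 6636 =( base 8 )14754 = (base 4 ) 1213230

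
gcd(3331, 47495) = 1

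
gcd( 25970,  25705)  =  265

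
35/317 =35/317 = 0.11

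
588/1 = 588 = 588.00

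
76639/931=76639/931 = 82.32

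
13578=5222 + 8356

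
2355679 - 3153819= -798140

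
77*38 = 2926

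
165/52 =3 + 9/52 = 3.17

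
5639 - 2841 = 2798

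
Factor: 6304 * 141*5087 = 2^5 * 3^1*47^1*197^1 *5087^1 = 4521651168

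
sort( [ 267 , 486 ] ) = [267, 486 ]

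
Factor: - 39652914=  - 2^1*3^1*7^1*131^1*7207^1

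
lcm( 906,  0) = 0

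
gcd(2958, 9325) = 1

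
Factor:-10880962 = -2^1*89^1 * 61129^1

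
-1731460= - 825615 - 905845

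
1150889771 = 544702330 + 606187441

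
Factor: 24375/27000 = 2^( - 3 ) * 3^( - 2 ) * 5^1*13^1=65/72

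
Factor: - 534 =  - 2^1*3^1*89^1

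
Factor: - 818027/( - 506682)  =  2^ ( - 1)*3^(- 3 ) * 7^1*11^( - 1)*137^1 = 959/594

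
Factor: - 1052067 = - 3^1* 61^1*5749^1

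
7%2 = 1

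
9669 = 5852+3817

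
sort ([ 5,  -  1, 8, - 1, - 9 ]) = [ - 9, - 1,  -  1,  5, 8]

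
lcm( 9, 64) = 576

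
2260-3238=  - 978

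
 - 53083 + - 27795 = -80878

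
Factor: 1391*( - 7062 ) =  - 2^1 * 3^1*11^1 * 13^1 * 107^2 = - 9823242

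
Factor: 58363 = 58363^1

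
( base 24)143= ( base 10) 675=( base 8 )1243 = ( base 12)483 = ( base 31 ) LO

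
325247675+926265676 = 1251513351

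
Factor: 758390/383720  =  419/212 = 2^( - 2 )* 53^( - 1 ) *419^1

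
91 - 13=78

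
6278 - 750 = 5528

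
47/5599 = 47/5599 = 0.01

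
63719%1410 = 269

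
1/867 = 1/867 = 0.00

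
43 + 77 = 120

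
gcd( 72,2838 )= 6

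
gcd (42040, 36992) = 8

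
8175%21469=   8175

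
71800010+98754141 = 170554151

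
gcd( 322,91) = 7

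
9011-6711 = 2300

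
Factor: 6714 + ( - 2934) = 3780 = 2^2*3^3*5^1*7^1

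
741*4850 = 3593850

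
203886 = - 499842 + 703728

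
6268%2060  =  88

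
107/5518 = 107/5518 = 0.02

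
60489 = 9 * 6721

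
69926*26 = 1818076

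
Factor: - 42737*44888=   -  2^3*31^1*181^1*42737^1 = - 1918378456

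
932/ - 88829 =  - 932/88829 = - 0.01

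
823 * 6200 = 5102600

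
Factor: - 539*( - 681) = 367059 = 3^1*7^2*11^1*227^1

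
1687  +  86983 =88670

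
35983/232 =35983/232 = 155.10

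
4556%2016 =524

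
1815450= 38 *47775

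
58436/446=131 + 5/223 = 131.02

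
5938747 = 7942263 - 2003516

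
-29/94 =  - 29/94 = - 0.31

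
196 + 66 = 262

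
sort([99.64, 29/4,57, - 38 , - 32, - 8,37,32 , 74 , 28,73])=[ - 38, - 32, - 8, 29/4, 28,32,37,57,  73,74, 99.64]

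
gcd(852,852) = 852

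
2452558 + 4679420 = 7131978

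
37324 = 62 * 602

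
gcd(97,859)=1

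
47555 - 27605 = 19950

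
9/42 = 3/14=0.21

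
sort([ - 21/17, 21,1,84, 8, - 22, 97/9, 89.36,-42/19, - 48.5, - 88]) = [ - 88,  -  48.5,  -  22, - 42/19, - 21/17, 1,  8,97/9, 21 , 84,89.36 ]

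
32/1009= 32/1009 = 0.03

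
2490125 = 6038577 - 3548452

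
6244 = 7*892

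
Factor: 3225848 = 2^3*269^1*1499^1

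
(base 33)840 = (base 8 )21214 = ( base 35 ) 77o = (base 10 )8844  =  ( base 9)13116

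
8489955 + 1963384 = 10453339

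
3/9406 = 3/9406 = 0.00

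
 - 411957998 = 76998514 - 488956512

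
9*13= 117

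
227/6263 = 227/6263 = 0.04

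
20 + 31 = 51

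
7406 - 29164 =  - 21758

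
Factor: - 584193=- 3^1*19^1*37^1*277^1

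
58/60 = 29/30 = 0.97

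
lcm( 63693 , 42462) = 127386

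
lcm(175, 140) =700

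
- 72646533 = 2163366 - 74809899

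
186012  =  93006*2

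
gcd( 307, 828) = 1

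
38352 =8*4794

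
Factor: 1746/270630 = 1/155 = 5^( - 1 )*31^ ( - 1)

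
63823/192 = 332+ 79/192=332.41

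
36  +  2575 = 2611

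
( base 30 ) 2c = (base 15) 4c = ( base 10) 72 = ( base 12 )60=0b1001000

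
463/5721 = 463/5721  =  0.08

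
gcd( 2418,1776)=6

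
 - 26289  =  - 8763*3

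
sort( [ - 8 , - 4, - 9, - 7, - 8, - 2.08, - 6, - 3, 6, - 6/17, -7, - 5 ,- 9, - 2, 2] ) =[ - 9, - 9,-8 , - 8, - 7,-7, - 6,-5, - 4, - 3, - 2.08, - 2, - 6/17, 2 , 6] 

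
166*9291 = 1542306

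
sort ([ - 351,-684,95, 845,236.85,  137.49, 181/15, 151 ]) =[ - 684, - 351, 181/15, 95, 137.49 , 151,236.85, 845 ] 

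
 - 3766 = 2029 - 5795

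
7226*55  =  397430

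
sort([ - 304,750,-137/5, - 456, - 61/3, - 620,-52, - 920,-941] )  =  [ - 941, - 920 , - 620,-456,-304, - 52, - 137/5,-61/3, 750]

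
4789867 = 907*5281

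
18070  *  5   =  90350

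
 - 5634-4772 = -10406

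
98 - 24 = 74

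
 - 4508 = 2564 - 7072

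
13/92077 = 13/92077= 0.00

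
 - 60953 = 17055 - 78008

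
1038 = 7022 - 5984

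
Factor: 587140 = 2^2*5^1*31^1*947^1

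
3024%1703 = 1321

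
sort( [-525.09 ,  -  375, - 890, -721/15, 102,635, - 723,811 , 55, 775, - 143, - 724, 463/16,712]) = [ -890, - 724, -723,-525.09, - 375,  -  143, - 721/15, 463/16,  55, 102, 635 , 712, 775, 811]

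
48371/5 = 9674 + 1/5 = 9674.20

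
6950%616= 174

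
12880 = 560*23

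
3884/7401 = 3884/7401=   0.52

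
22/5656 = 11/2828 = 0.00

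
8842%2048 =650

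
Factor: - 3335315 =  - 5^1*17^1*39239^1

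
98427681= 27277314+71150367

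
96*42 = 4032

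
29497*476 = 14040572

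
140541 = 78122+62419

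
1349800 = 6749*200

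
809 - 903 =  - 94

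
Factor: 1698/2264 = 3/4= 2^( - 2)*3^1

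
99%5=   4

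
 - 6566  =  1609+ - 8175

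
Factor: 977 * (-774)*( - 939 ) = 2^1 * 3^3*43^1 *313^1*977^1 =710069922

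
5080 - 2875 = 2205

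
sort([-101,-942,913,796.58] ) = [-942, -101, 796.58,913]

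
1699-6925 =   -  5226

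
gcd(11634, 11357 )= 277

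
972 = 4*243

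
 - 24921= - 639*39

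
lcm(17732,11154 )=691548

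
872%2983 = 872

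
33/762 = 11/254 = 0.04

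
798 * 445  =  355110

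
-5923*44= - 260612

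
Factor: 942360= 2^3*3^1* 5^1 *7853^1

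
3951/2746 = 1 + 1205/2746= 1.44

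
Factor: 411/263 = 3^1*137^1*263^(-1) 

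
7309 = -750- - 8059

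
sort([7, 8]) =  [7 , 8]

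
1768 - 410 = 1358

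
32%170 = 32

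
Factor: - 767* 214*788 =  - 129340744 =-  2^3* 13^1*59^1 * 107^1*197^1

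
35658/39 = 914+ 4/13 = 914.31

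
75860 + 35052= 110912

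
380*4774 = 1814120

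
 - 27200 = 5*(- 5440) 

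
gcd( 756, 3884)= 4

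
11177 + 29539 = 40716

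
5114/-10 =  - 512 +3/5 = -511.40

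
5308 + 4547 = 9855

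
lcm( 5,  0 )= 0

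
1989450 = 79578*25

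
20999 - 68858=- 47859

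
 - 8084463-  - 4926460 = -3158003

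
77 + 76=153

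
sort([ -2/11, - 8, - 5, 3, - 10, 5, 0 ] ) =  [ - 10,-8, - 5, - 2/11, 0,3, 5 ]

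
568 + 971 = 1539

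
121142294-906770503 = -785628209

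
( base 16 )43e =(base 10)1086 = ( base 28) 1AM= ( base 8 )2076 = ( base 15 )4c6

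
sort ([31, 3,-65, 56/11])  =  [-65, 3, 56/11, 31] 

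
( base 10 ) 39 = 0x27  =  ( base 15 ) 29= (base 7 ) 54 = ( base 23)1G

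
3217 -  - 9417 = 12634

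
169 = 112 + 57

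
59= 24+35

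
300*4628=1388400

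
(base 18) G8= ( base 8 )450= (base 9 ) 358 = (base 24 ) c8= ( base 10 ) 296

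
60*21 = 1260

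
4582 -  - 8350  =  12932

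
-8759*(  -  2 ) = 17518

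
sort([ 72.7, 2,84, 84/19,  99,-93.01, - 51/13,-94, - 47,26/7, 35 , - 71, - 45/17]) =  [ - 94, - 93.01, - 71,-47, - 51/13, - 45/17,  2, 26/7,  84/19,  35,72.7, 84,99]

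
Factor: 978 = 2^1*3^1*163^1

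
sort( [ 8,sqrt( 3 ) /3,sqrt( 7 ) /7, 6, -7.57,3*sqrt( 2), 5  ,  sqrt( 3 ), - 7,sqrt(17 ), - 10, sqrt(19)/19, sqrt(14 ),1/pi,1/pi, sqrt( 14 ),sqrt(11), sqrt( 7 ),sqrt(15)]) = [-10, - 7.57 , - 7,sqrt (19 )/19,1/pi,1/pi,sqrt( 7 )/7,sqrt(3)/3, sqrt(3), sqrt(7 ), sqrt(11 ), sqrt ( 14),sqrt(14 ), sqrt(15 ),sqrt(17 ), 3*sqrt(2 ),  5,6,8]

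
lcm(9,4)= 36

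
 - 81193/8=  - 10150+7/8 = - 10149.12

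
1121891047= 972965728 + 148925319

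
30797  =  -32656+63453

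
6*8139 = 48834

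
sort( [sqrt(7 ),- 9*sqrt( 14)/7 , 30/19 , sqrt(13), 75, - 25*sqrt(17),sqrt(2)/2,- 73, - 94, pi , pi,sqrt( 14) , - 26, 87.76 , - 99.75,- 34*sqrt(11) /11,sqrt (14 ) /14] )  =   [ - 25*sqrt ( 17), - 99.75,  -  94, - 73  , - 26,-34* sqrt(11)/11, - 9*sqrt( 14)/7,sqrt( 14)/14, sqrt( 2)/2, 30/19,sqrt( 7),pi , pi, sqrt( 13 ), sqrt( 14 ),75,  87.76]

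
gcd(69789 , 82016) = 1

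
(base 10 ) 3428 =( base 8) 6544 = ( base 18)AA8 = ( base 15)1038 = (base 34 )2WS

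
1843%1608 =235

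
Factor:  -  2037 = -3^1*7^1*97^1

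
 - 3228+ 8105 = 4877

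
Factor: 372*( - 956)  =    -  2^4 * 3^1*31^1*239^1 = - 355632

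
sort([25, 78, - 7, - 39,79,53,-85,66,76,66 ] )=[  -  85, - 39, -7  ,  25,53,66  ,  66,76, 78,79] 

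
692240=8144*85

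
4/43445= 4/43445 = 0.00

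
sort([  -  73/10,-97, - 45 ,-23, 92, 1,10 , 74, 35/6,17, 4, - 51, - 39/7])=[ - 97, - 51, - 45,-23, - 73/10,  -  39/7, 1, 4,35/6, 10,  17, 74, 92 ] 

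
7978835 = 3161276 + 4817559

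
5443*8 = 43544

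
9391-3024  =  6367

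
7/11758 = 7/11758 = 0.00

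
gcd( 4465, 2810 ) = 5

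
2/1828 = 1/914 = 0.00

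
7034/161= 7034/161 =43.69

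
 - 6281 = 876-7157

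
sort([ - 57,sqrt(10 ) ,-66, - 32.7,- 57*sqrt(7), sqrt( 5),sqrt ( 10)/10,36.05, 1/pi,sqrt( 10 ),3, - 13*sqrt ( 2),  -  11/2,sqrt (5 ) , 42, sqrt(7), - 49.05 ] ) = [-57*sqrt(7), - 66, - 57 , - 49.05, - 32.7, - 13*sqrt(2 ),  -  11/2,sqrt(10)/10 , 1/pi, sqrt( 5 ),sqrt(5),sqrt(7),3,sqrt(10),sqrt (10) , 36.05,42]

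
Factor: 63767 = 11^2 * 17^1*31^1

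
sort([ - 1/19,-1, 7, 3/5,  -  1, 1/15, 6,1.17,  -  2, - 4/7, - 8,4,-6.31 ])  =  [ - 8, - 6.31, - 2,-1, - 1, - 4/7, - 1/19,1/15, 3/5,1.17 , 4, 6, 7 ] 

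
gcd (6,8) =2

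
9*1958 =17622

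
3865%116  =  37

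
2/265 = 2/265 = 0.01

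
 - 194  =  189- 383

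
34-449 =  - 415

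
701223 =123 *5701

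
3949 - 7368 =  - 3419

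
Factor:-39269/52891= -107^1*227^( - 1 )*233^ ( - 1) * 367^1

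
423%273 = 150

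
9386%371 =111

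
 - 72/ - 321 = 24/107 =0.22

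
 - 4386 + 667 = - 3719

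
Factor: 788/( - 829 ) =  - 2^2*197^1*829^( - 1)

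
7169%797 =793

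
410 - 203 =207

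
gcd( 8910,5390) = 110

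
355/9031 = 355/9031 = 0.04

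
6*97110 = 582660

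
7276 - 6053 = 1223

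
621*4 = 2484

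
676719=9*75191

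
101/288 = 101/288 = 0.35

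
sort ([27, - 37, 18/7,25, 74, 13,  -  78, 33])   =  [ - 78, - 37,  18/7,13 , 25,  27, 33, 74]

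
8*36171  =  289368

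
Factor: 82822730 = 2^1 * 5^1*43^1*192611^1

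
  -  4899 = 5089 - 9988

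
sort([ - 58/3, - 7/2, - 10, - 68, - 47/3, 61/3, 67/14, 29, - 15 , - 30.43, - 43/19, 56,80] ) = [-68, - 30.43, - 58/3, - 47/3, - 15, - 10, - 7/2,-43/19,67/14,61/3, 29,56, 80]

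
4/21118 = 2/10559 =0.00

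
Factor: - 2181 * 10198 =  - 2^1 *3^1*727^1*5099^1 = - 22241838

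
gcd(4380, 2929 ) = 1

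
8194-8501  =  - 307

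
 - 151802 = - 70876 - 80926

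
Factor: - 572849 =-17^1*31^1*1087^1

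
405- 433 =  -28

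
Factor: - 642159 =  - 3^2*7^1 *10193^1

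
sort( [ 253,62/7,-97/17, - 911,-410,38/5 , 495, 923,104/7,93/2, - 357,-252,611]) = [-911,-410, - 357, - 252,-97/17,38/5,62/7, 104/7, 93/2,253,495,611, 923 ]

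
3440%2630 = 810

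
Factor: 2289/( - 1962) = -2^( - 1 )*3^ (-1 )*7^1 = - 7/6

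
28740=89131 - 60391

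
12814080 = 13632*940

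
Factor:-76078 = - 2^1*38039^1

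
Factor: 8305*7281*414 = 2^1*3^4*5^1*11^1*23^1*151^1 * 809^1 = 25034043870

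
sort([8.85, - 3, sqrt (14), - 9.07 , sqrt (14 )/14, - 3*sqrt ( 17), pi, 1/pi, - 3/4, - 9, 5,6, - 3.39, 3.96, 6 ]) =[ - 3*sqrt(  17),-9.07, - 9, - 3.39, - 3, - 3/4,sqrt(14 ) /14, 1/pi,pi,sqrt( 14), 3.96,5, 6,6, 8.85 ] 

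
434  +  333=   767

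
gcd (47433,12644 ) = 1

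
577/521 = 1 + 56/521 = 1.11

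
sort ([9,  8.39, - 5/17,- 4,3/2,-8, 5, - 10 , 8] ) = [ - 10, - 8, - 4, - 5/17,3/2,5 , 8,8.39,9]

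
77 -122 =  - 45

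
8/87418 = 4/43709 =0.00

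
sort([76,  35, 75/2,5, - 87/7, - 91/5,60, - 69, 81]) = [ - 69, - 91/5,- 87/7, 5, 35, 75/2 , 60, 76,81]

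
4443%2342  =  2101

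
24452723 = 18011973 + 6440750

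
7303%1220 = 1203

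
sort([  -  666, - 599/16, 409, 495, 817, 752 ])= [ - 666, - 599/16, 409, 495, 752, 817]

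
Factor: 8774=2^1*41^1 * 107^1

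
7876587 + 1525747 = 9402334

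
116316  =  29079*4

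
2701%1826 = 875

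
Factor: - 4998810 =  - 2^1*3^1*5^1* 166627^1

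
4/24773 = 4/24773 = 0.00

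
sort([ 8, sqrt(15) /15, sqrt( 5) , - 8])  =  [ - 8, sqrt(15 )/15, sqrt (5), 8]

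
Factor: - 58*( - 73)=2^1*29^1*73^1  =  4234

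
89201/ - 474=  - 89201/474 = - 188.19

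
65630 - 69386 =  - 3756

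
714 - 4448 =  - 3734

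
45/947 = 45/947 = 0.05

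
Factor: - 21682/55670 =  - 5^( - 1) *19^( - 1 ) * 37^1 = - 37/95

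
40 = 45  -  5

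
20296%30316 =20296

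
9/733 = 9/733 = 0.01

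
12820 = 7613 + 5207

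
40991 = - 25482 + 66473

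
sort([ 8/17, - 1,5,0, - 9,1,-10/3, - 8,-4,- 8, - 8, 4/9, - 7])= [  -  9,-8,-8, - 8, - 7, - 4,  -  10/3,- 1,0,  4/9,8/17, 1,5 ] 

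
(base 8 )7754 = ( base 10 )4076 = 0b111111101100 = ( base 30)4fq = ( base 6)30512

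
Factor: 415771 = 23^1*18077^1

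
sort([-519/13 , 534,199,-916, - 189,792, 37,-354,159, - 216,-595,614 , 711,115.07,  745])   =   [  -  916, - 595, - 354, - 216,-189, - 519/13,37,  115.07, 159, 199,534,614,711  ,  745,792]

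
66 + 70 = 136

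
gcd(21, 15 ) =3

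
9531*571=5442201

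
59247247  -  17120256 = 42126991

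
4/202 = 2/101 = 0.02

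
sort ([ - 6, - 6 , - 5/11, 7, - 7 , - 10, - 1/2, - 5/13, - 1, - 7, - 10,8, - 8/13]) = [  -  10, - 10, - 7, - 7, - 6, - 6, - 1, - 8/13, - 1/2, - 5/11, - 5/13,7, 8]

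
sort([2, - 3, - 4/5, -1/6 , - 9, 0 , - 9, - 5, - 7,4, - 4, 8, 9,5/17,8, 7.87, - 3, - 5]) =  [- 9, - 9, - 7, - 5,-5, - 4,-3, - 3, - 4/5,-1/6 , 0, 5/17, 2,4, 7.87 , 8,8, 9]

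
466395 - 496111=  -29716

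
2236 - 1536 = 700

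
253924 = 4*63481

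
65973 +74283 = 140256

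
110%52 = 6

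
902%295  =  17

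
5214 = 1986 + 3228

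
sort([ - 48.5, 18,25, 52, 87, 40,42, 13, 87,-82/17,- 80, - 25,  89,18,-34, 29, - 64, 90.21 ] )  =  [ - 80,-64, - 48.5,-34,-25,-82/17,13,18,18 , 25, 29, 40, 42, 52, 87 , 87,89, 90.21] 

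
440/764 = 110/191  =  0.58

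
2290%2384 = 2290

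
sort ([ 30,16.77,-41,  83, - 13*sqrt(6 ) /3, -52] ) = [ - 52, - 41,-13*sqrt(6 ) /3, 16.77,30,83] 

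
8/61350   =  4/30675 = 0.00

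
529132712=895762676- 366629964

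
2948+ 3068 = 6016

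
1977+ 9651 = 11628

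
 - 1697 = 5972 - 7669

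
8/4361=8/4361 = 0.00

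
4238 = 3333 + 905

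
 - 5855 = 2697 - 8552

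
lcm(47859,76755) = 4068015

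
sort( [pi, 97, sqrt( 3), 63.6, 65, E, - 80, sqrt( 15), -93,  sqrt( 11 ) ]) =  [ - 93,-80, sqrt( 3 ),  E,pi, sqrt ( 11),sqrt(15), 63.6  ,  65 , 97]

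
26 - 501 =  - 475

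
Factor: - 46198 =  - 2^1*23099^1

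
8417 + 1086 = 9503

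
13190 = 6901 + 6289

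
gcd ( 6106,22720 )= 142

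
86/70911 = 86/70911 =0.00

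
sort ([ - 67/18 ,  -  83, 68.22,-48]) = [  -  83, - 48, - 67/18, 68.22]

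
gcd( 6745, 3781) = 19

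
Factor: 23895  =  3^4*5^1 *59^1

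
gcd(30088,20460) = 4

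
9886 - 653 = 9233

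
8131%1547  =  396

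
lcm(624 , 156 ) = 624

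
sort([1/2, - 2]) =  [- 2,1/2]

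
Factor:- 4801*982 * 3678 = - 17340232596 = - 2^2 * 3^1 * 491^1*613^1*4801^1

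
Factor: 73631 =29^1 *2539^1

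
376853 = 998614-621761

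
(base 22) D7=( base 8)445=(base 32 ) 95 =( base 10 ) 293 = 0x125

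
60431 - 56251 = 4180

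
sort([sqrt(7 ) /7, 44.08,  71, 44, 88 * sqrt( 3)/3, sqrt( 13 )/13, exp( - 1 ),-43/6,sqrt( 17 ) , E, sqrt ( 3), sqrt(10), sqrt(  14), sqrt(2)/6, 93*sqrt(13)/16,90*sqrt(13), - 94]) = [ - 94, - 43/6,sqrt ( 2 )/6,  sqrt(13 )/13,exp( - 1), sqrt(7 )/7,sqrt(3), E,sqrt ( 10),sqrt( 14 ), sqrt( 17), 93 *sqrt(13)/16, 44, 44.08,88*sqrt( 3) /3,71, 90 * sqrt(13 )] 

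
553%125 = 53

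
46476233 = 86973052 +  - 40496819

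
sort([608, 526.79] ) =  [ 526.79,608]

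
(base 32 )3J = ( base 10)115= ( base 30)3p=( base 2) 1110011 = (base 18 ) 67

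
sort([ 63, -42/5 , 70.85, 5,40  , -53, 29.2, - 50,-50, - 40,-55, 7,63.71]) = [ - 55, - 53, - 50, - 50, - 40, -42/5,5 , 7,29.2,40, 63,63.71,70.85 ]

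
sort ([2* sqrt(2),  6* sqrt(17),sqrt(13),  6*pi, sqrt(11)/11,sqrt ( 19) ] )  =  [ sqrt (11)/11,2*sqrt( 2 ),  sqrt(13 ),  sqrt ( 19 ), 6*pi,6*sqrt(17) ] 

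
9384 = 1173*8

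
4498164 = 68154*66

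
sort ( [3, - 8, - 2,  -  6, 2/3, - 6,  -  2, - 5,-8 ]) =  [ - 8 , - 8, - 6, - 6, - 5, - 2, - 2, 2/3,3 ]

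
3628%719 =33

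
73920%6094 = 792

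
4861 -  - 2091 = 6952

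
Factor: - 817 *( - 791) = 646247 = 7^1*19^1* 43^1*113^1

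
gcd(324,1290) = 6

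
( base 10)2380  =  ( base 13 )1111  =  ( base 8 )4514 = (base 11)1874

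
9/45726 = 3/15242 = 0.00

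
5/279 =5/279 = 0.02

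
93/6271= 93/6271 = 0.01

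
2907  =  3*969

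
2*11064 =22128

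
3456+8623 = 12079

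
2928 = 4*732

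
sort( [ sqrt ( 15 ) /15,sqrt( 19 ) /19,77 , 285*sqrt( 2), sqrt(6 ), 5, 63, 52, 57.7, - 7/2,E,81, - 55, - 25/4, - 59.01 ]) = [ - 59.01, - 55,  -  25/4, - 7/2,sqrt(19)/19  ,  sqrt (15 ) /15, sqrt( 6), E, 5,52,57.7,  63, 77, 81, 285 * sqrt( 2 ) ] 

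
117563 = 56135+61428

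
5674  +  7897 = 13571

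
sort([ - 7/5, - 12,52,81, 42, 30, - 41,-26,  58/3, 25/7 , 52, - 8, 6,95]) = [ - 41,  -  26, - 12, - 8, - 7/5,25/7,6,58/3 , 30, 42 , 52,52, 81, 95] 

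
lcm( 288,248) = 8928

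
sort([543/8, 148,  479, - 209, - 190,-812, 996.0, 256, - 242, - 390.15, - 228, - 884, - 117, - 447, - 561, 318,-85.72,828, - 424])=[ - 884 , - 812, - 561,- 447,-424,-390.15, - 242, - 228, - 209,-190 ,- 117, - 85.72, 543/8, 148, 256, 318, 479, 828,  996.0 ] 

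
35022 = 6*5837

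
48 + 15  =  63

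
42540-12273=30267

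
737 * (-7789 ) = - 5740493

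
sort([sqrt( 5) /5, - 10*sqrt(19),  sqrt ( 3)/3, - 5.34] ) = [ - 10*sqrt(19 ),  -  5.34,sqrt( 5 )/5 , sqrt(3) /3 ]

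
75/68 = 1 + 7/68 = 1.10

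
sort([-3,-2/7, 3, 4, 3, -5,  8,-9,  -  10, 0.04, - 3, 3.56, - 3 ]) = [ - 10, - 9, - 5, - 3,  -  3, - 3, - 2/7 , 0.04,3,  3,  3.56, 4,8 ]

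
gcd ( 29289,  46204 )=1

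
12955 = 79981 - 67026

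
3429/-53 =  - 65 + 16/53= -64.70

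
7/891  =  7/891 =0.01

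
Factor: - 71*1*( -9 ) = 3^2*  71^1 = 639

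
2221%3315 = 2221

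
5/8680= 1/1736 = 0.00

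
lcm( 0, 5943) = 0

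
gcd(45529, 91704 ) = 1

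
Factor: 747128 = 2^3 * 61^1*1531^1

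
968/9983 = 968/9983 = 0.10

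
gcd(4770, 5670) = 90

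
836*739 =617804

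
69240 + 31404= 100644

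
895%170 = 45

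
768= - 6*(-128)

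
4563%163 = 162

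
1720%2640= 1720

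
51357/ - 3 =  - 17119/1 = - 17119.00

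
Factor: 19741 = 19^1 *1039^1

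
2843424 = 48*59238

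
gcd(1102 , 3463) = 1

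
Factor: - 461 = - 461^1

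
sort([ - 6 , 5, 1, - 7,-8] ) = [ -8, - 7, -6 , 1,5]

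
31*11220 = 347820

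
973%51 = 4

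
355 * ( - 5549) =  - 1969895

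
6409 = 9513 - 3104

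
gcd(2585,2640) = 55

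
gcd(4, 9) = 1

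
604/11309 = 604/11309 = 0.05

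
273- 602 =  - 329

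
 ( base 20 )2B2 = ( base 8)1776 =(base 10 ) 1022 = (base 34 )U2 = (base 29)167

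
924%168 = 84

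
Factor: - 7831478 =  - 2^1* 3915739^1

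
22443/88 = 22443/88  =  255.03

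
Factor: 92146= 2^1*46073^1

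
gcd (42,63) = 21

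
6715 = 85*79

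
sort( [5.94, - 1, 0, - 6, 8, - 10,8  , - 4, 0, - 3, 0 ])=[ - 10, - 6, - 4,-3, - 1, 0, 0, 0, 5.94, 8, 8 ]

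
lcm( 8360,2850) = 125400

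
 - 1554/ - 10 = 155 + 2/5 = 155.40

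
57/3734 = 57/3734 =0.02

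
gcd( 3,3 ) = 3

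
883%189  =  127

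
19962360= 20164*990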